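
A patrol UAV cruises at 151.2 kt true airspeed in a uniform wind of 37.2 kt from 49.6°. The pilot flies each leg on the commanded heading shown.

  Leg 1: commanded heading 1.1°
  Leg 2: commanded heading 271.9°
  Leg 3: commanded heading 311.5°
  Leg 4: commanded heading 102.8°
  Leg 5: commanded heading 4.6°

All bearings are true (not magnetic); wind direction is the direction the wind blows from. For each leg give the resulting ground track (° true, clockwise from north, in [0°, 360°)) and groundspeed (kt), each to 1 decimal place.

Leg 1: track=348.7°, groundspeed=129.6 kt
Leg 2: track=263.9°, groundspeed=180.5 kt
Leg 3: track=298.3°, groundspeed=160.7 kt
Leg 4: track=115.8°, groundspeed=132.3 kt
Leg 5: track=352.7°, groundspeed=127.6 kt

Leg 1: heading 1.1°; drift -12.4° → track 348.7°, groundspeed 129.6 kt
Leg 2: heading 271.9°; drift -8.0° → track 263.9°, groundspeed 180.5 kt
Leg 3: heading 311.5°; drift -13.2° → track 298.3°, groundspeed 160.7 kt
Leg 4: heading 102.8°; drift +13.0° → track 115.8°, groundspeed 132.3 kt
Leg 5: heading 4.6°; drift -11.9° → track 352.7°, groundspeed 127.6 kt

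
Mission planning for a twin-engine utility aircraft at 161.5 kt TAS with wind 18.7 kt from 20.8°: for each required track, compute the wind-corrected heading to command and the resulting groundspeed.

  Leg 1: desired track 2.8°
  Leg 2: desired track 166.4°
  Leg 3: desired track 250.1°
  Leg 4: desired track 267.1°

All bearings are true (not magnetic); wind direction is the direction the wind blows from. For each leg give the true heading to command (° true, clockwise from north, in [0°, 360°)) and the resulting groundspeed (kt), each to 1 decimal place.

Leg 1: desired track 2.8°; wind correction +2.1° → command heading 4.9°, groundspeed 143.6 kt
Leg 2: desired track 166.4°; wind correction -3.8° → command heading 162.6°, groundspeed 176.6 kt
Leg 3: desired track 250.1°; wind correction +5.0° → command heading 255.1°, groundspeed 173.1 kt
Leg 4: desired track 267.1°; wind correction +6.1° → command heading 273.2°, groundspeed 168.1 kt

Leg 1: heading=4.9°, groundspeed=143.6 kt
Leg 2: heading=162.6°, groundspeed=176.6 kt
Leg 3: heading=255.1°, groundspeed=173.1 kt
Leg 4: heading=273.2°, groundspeed=168.1 kt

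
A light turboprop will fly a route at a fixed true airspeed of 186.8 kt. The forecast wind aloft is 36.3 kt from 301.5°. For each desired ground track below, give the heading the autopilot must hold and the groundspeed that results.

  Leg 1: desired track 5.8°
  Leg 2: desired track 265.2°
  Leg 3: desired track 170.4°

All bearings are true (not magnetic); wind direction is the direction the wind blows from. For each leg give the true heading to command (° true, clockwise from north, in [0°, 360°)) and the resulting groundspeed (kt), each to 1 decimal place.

Leg 1: desired track 5.8°; wind correction -10.1° → command heading 355.7°, groundspeed 168.2 kt
Leg 2: desired track 265.2°; wind correction +6.6° → command heading 271.8°, groundspeed 156.3 kt
Leg 3: desired track 170.4°; wind correction +8.4° → command heading 178.8°, groundspeed 208.6 kt

Leg 1: heading=355.7°, groundspeed=168.2 kt
Leg 2: heading=271.8°, groundspeed=156.3 kt
Leg 3: heading=178.8°, groundspeed=208.6 kt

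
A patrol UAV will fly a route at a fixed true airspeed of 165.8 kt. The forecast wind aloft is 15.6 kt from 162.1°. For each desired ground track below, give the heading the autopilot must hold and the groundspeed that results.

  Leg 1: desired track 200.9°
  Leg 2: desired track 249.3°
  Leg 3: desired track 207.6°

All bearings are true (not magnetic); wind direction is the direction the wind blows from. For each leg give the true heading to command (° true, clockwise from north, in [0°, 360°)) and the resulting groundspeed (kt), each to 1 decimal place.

Leg 1: desired track 200.9°; wind correction -3.4° → command heading 197.5°, groundspeed 153.4 kt
Leg 2: desired track 249.3°; wind correction -5.4° → command heading 243.9°, groundspeed 164.3 kt
Leg 3: desired track 207.6°; wind correction -3.8° → command heading 203.8°, groundspeed 154.5 kt

Leg 1: heading=197.5°, groundspeed=153.4 kt
Leg 2: heading=243.9°, groundspeed=164.3 kt
Leg 3: heading=203.8°, groundspeed=154.5 kt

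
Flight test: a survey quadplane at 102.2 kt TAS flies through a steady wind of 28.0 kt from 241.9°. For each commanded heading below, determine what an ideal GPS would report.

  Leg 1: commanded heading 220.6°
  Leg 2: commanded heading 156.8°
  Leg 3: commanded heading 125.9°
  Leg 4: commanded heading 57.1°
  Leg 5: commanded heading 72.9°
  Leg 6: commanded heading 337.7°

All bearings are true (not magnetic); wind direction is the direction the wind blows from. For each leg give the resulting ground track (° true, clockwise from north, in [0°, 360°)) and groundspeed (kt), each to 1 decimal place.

Leg 1: track=213.0°, groundspeed=76.8 kt
Leg 2: track=141.2°, groundspeed=103.6 kt
Leg 3: track=113.5°, groundspeed=117.2 kt
Leg 4: track=58.1°, groundspeed=130.1 kt
Leg 5: track=70.5°, groundspeed=129.8 kt
Leg 6: track=352.6°, groundspeed=108.7 kt

Leg 1: heading 220.6°; drift -7.6° → track 213.0°, groundspeed 76.8 kt
Leg 2: heading 156.8°; drift -15.6° → track 141.2°, groundspeed 103.6 kt
Leg 3: heading 125.9°; drift -12.4° → track 113.5°, groundspeed 117.2 kt
Leg 4: heading 57.1°; drift +1.0° → track 58.1°, groundspeed 130.1 kt
Leg 5: heading 72.9°; drift -2.4° → track 70.5°, groundspeed 129.8 kt
Leg 6: heading 337.7°; drift +14.9° → track 352.6°, groundspeed 108.7 kt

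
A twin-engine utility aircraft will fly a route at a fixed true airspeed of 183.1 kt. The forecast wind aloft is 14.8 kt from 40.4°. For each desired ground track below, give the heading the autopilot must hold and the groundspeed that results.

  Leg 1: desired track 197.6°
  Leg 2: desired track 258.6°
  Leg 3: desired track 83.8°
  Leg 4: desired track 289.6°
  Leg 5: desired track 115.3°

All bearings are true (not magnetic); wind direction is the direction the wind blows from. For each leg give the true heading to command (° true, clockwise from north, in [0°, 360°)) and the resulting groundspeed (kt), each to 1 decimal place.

Leg 1: desired track 197.6°; wind correction -1.8° → command heading 195.8°, groundspeed 196.7 kt
Leg 2: desired track 258.6°; wind correction +2.9° → command heading 261.5°, groundspeed 194.5 kt
Leg 3: desired track 83.8°; wind correction -3.2° → command heading 80.6°, groundspeed 172.1 kt
Leg 4: desired track 289.6°; wind correction +4.3° → command heading 293.9°, groundspeed 187.8 kt
Leg 5: desired track 115.3°; wind correction -4.5° → command heading 110.8°, groundspeed 178.7 kt

Leg 1: heading=195.8°, groundspeed=196.7 kt
Leg 2: heading=261.5°, groundspeed=194.5 kt
Leg 3: heading=80.6°, groundspeed=172.1 kt
Leg 4: heading=293.9°, groundspeed=187.8 kt
Leg 5: heading=110.8°, groundspeed=178.7 kt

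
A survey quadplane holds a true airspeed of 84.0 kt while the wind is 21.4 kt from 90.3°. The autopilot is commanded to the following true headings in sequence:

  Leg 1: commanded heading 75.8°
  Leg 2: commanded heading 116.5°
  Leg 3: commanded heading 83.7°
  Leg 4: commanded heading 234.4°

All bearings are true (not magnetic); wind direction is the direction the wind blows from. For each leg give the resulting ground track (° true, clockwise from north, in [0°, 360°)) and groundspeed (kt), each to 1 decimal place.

Leg 1: track=71.0°, groundspeed=63.5 kt
Leg 2: track=124.8°, groundspeed=65.5 kt
Leg 3: track=81.5°, groundspeed=62.8 kt
Leg 4: track=241.5°, groundspeed=102.1 kt

Leg 1: heading 75.8°; drift -4.8° → track 71.0°, groundspeed 63.5 kt
Leg 2: heading 116.5°; drift +8.3° → track 124.8°, groundspeed 65.5 kt
Leg 3: heading 83.7°; drift -2.2° → track 81.5°, groundspeed 62.8 kt
Leg 4: heading 234.4°; drift +7.1° → track 241.5°, groundspeed 102.1 kt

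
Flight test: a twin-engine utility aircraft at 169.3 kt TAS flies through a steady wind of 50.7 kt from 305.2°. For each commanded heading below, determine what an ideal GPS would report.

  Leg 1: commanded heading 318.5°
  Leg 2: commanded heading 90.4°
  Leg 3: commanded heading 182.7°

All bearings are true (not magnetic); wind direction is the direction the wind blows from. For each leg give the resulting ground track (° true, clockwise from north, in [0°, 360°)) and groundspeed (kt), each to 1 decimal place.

Leg 1: heading 318.5°; drift +5.6° → track 324.1°, groundspeed 120.5 kt
Leg 2: heading 90.4°; drift +7.8° → track 98.2°, groundspeed 212.9 kt
Leg 3: heading 182.7°; drift -12.3° → track 170.4°, groundspeed 201.1 kt

Leg 1: track=324.1°, groundspeed=120.5 kt
Leg 2: track=98.2°, groundspeed=212.9 kt
Leg 3: track=170.4°, groundspeed=201.1 kt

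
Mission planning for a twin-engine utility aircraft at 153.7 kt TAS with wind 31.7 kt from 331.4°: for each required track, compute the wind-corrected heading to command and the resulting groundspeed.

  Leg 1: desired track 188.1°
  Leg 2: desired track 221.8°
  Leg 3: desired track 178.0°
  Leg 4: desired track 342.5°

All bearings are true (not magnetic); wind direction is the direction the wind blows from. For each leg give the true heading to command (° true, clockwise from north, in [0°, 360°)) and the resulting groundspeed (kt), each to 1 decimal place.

Leg 1: heading=195.2°, groundspeed=177.9 kt
Leg 2: heading=233.0°, groundspeed=161.4 kt
Leg 3: heading=183.3°, groundspeed=181.4 kt
Leg 4: heading=340.2°, groundspeed=122.5 kt

Leg 1: desired track 188.1°; wind correction +7.1° → command heading 195.2°, groundspeed 177.9 kt
Leg 2: desired track 221.8°; wind correction +11.2° → command heading 233.0°, groundspeed 161.4 kt
Leg 3: desired track 178.0°; wind correction +5.3° → command heading 183.3°, groundspeed 181.4 kt
Leg 4: desired track 342.5°; wind correction -2.3° → command heading 340.2°, groundspeed 122.5 kt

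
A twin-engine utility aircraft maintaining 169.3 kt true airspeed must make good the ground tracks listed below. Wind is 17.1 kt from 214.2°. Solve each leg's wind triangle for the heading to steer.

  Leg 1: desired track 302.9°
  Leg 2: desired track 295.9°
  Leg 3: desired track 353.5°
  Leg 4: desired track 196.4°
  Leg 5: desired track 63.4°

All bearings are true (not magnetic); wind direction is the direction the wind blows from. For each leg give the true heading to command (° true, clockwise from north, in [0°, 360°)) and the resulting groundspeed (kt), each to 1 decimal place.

Leg 1: desired track 302.9°; wind correction -5.8° → command heading 297.1°, groundspeed 168.0 kt
Leg 2: desired track 295.9°; wind correction -5.7° → command heading 290.2°, groundspeed 166.0 kt
Leg 3: desired track 353.5°; wind correction -3.8° → command heading 349.7°, groundspeed 181.9 kt
Leg 4: desired track 196.4°; wind correction +1.8° → command heading 198.2°, groundspeed 152.9 kt
Leg 5: desired track 63.4°; wind correction +2.8° → command heading 66.2°, groundspeed 184.0 kt

Leg 1: heading=297.1°, groundspeed=168.0 kt
Leg 2: heading=290.2°, groundspeed=166.0 kt
Leg 3: heading=349.7°, groundspeed=181.9 kt
Leg 4: heading=198.2°, groundspeed=152.9 kt
Leg 5: heading=66.2°, groundspeed=184.0 kt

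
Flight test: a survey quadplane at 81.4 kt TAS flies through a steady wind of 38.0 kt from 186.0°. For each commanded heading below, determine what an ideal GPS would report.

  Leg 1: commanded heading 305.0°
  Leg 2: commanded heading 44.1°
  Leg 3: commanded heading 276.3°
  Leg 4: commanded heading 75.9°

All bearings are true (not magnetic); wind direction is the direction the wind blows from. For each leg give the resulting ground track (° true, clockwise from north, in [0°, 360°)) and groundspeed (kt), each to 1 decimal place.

Leg 1: track=323.4°, groundspeed=105.2 kt
Leg 2: track=32.2°, groundspeed=113.7 kt
Leg 3: track=301.3°, groundspeed=90.0 kt
Leg 4: track=55.2°, groundspeed=101.0 kt

Leg 1: heading 305.0°; drift +18.4° → track 323.4°, groundspeed 105.2 kt
Leg 2: heading 44.1°; drift -11.9° → track 32.2°, groundspeed 113.7 kt
Leg 3: heading 276.3°; drift +25.0° → track 301.3°, groundspeed 90.0 kt
Leg 4: heading 75.9°; drift -20.7° → track 55.2°, groundspeed 101.0 kt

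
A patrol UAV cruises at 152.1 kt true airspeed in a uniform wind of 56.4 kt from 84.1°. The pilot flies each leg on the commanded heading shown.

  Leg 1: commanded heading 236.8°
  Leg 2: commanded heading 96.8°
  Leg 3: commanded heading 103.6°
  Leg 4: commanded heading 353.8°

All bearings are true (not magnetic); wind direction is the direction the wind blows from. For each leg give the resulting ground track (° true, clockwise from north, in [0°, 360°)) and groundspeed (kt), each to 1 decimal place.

Leg 1: track=244.1°, groundspeed=203.9 kt
Leg 2: track=104.1°, groundspeed=97.9 kt
Leg 3: track=114.4°, groundspeed=100.7 kt
Leg 4: track=333.5°, groundspeed=162.5 kt

Leg 1: heading 236.8°; drift +7.3° → track 244.1°, groundspeed 203.9 kt
Leg 2: heading 96.8°; drift +7.3° → track 104.1°, groundspeed 97.9 kt
Leg 3: heading 103.6°; drift +10.8° → track 114.4°, groundspeed 100.7 kt
Leg 4: heading 353.8°; drift -20.3° → track 333.5°, groundspeed 162.5 kt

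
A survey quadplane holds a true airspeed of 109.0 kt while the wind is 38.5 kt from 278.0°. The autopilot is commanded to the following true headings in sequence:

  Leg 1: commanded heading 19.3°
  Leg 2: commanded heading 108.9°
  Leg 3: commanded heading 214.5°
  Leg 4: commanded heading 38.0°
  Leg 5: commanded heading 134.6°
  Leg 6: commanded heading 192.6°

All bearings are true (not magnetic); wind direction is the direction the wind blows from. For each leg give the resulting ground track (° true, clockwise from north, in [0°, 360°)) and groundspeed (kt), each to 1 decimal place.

Leg 1: heading 19.3°; drift +17.9° → track 37.2°, groundspeed 122.5 kt
Leg 2: heading 108.9°; drift -2.8° → track 106.1°, groundspeed 147.0 kt
Leg 3: heading 214.5°; drift -20.6° → track 193.9°, groundspeed 98.1 kt
Leg 4: heading 38.0°; drift +14.6° → track 52.6°, groundspeed 132.5 kt
Leg 5: heading 134.6°; drift -9.3° → track 125.3°, groundspeed 141.8 kt
Leg 6: heading 192.6°; drift -19.9° → track 172.7°, groundspeed 112.7 kt

Leg 1: track=37.2°, groundspeed=122.5 kt
Leg 2: track=106.1°, groundspeed=147.0 kt
Leg 3: track=193.9°, groundspeed=98.1 kt
Leg 4: track=52.6°, groundspeed=132.5 kt
Leg 5: track=125.3°, groundspeed=141.8 kt
Leg 6: track=172.7°, groundspeed=112.7 kt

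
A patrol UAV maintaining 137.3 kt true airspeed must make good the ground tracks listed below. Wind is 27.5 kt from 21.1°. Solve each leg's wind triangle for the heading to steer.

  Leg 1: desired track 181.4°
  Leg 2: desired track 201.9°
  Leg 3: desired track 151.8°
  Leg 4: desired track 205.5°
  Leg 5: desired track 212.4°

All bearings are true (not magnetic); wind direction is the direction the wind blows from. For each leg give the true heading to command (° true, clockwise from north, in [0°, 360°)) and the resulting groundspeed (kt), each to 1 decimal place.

Leg 1: desired track 181.4°; wind correction -3.9° → command heading 177.5°, groundspeed 162.9 kt
Leg 2: desired track 201.9°; wind correction +0.2° → command heading 202.1°, groundspeed 164.8 kt
Leg 3: desired track 151.8°; wind correction -8.7° → command heading 143.1°, groundspeed 153.6 kt
Leg 4: desired track 205.5°; wind correction +0.9° → command heading 206.4°, groundspeed 164.7 kt
Leg 5: desired track 212.4°; wind correction +2.2° → command heading 214.6°, groundspeed 164.2 kt

Leg 1: heading=177.5°, groundspeed=162.9 kt
Leg 2: heading=202.1°, groundspeed=164.8 kt
Leg 3: heading=143.1°, groundspeed=153.6 kt
Leg 4: heading=206.4°, groundspeed=164.7 kt
Leg 5: heading=214.6°, groundspeed=164.2 kt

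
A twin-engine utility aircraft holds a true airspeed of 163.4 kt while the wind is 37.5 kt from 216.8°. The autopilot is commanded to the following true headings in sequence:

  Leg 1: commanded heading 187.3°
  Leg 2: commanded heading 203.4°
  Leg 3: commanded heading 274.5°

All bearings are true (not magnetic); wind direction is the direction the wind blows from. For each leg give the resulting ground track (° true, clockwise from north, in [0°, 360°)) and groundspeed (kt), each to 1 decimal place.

Leg 1: heading 187.3°; drift -8.0° → track 179.3°, groundspeed 132.1 kt
Leg 2: heading 203.4°; drift -3.9° → track 199.5°, groundspeed 127.2 kt
Leg 3: heading 274.5°; drift +12.5° → track 287.0°, groundspeed 146.8 kt

Leg 1: track=179.3°, groundspeed=132.1 kt
Leg 2: track=199.5°, groundspeed=127.2 kt
Leg 3: track=287.0°, groundspeed=146.8 kt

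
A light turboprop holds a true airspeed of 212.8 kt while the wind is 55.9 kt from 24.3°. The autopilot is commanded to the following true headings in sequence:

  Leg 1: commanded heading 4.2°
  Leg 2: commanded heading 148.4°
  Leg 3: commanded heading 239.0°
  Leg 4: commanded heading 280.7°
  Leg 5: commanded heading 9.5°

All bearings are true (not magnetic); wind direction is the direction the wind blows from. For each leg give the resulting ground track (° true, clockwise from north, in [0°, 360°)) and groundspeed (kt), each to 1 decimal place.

Leg 1: heading 4.2°; drift -6.8° → track 357.4°, groundspeed 161.5 kt
Leg 2: heading 148.4°; drift +10.7° → track 159.1°, groundspeed 248.5 kt
Leg 3: heading 239.0°; drift -7.0° → track 232.0°, groundspeed 260.7 kt
Leg 4: heading 280.7°; drift -13.5° → track 267.2°, groundspeed 232.4 kt
Leg 5: heading 9.5°; drift -5.1° → track 4.4°, groundspeed 159.4 kt

Leg 1: track=357.4°, groundspeed=161.5 kt
Leg 2: track=159.1°, groundspeed=248.5 kt
Leg 3: track=232.0°, groundspeed=260.7 kt
Leg 4: track=267.2°, groundspeed=232.4 kt
Leg 5: track=4.4°, groundspeed=159.4 kt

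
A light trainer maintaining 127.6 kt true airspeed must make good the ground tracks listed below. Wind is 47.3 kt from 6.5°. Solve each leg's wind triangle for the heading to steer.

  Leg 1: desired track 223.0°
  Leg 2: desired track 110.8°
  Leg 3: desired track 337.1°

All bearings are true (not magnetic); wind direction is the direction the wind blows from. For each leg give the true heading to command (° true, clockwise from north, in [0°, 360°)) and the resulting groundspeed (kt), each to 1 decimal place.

Leg 1: desired track 223.0°; wind correction +12.7° → command heading 235.7°, groundspeed 162.5 kt
Leg 2: desired track 110.8°; wind correction -21.1° → command heading 89.7°, groundspeed 130.8 kt
Leg 3: desired track 337.1°; wind correction +10.5° → command heading 347.6°, groundspeed 84.3 kt

Leg 1: heading=235.7°, groundspeed=162.5 kt
Leg 2: heading=89.7°, groundspeed=130.8 kt
Leg 3: heading=347.6°, groundspeed=84.3 kt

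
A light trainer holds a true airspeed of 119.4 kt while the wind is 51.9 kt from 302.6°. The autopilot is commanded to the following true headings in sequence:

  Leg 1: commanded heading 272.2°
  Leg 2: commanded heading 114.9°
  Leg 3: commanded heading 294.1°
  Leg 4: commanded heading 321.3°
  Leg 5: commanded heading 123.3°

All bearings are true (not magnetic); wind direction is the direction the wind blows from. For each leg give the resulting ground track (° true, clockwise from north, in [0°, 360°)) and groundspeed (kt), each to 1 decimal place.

Leg 1: heading 272.2°; drift -19.4° → track 252.8°, groundspeed 79.1 kt
Leg 2: heading 114.9°; drift +2.3° → track 117.2°, groundspeed 171.0 kt
Leg 3: heading 294.1°; drift -6.4° → track 287.7°, groundspeed 68.5 kt
Leg 4: heading 321.3°; drift +13.3° → track 334.6°, groundspeed 72.2 kt
Leg 5: heading 123.3°; drift -0.2° → track 123.1°, groundspeed 171.3 kt

Leg 1: track=252.8°, groundspeed=79.1 kt
Leg 2: track=117.2°, groundspeed=171.0 kt
Leg 3: track=287.7°, groundspeed=68.5 kt
Leg 4: track=334.6°, groundspeed=72.2 kt
Leg 5: track=123.1°, groundspeed=171.3 kt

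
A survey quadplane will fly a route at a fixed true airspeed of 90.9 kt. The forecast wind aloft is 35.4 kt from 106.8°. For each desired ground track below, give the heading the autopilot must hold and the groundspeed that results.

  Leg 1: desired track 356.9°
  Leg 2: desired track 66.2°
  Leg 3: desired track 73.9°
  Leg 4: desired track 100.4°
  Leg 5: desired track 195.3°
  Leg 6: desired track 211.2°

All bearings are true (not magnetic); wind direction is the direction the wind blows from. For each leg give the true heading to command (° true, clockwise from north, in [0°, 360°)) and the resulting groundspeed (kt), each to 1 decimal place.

Leg 1: desired track 356.9°; wind correction +21.5° → command heading 18.4°, groundspeed 96.6 kt
Leg 2: desired track 66.2°; wind correction +14.7° → command heading 80.9°, groundspeed 61.1 kt
Leg 3: desired track 73.9°; wind correction +12.2° → command heading 86.1°, groundspeed 59.1 kt
Leg 4: desired track 100.4°; wind correction +2.5° → command heading 102.9°, groundspeed 55.6 kt
Leg 5: desired track 195.3°; wind correction -22.9° → command heading 172.4°, groundspeed 82.8 kt
Leg 6: desired track 211.2°; wind correction -22.2° → command heading 189.0°, groundspeed 93.0 kt

Leg 1: heading=18.4°, groundspeed=96.6 kt
Leg 2: heading=80.9°, groundspeed=61.1 kt
Leg 3: heading=86.1°, groundspeed=59.1 kt
Leg 4: heading=102.9°, groundspeed=55.6 kt
Leg 5: heading=172.4°, groundspeed=82.8 kt
Leg 6: heading=189.0°, groundspeed=93.0 kt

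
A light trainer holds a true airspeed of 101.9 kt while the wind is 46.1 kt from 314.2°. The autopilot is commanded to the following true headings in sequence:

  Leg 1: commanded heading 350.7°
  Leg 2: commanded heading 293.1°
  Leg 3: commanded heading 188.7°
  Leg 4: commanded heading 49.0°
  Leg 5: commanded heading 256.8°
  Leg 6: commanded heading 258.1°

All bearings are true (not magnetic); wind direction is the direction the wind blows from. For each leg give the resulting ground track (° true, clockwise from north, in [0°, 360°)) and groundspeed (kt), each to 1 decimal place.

Leg 1: heading 350.7°; drift +22.9° → track 13.6°, groundspeed 70.4 kt
Leg 2: heading 293.1°; drift -15.7° → track 277.4°, groundspeed 61.2 kt
Leg 3: heading 188.7°; drift -16.3° → track 172.4°, groundspeed 134.0 kt
Leg 4: heading 49.0°; drift +23.5° → track 72.5°, groundspeed 115.3 kt
Leg 5: heading 256.8°; drift -26.7° → track 230.1°, groundspeed 86.3 kt
Leg 6: heading 258.1°; drift -26.7° → track 231.4°, groundspeed 85.3 kt

Leg 1: track=13.6°, groundspeed=70.4 kt
Leg 2: track=277.4°, groundspeed=61.2 kt
Leg 3: track=172.4°, groundspeed=134.0 kt
Leg 4: track=72.5°, groundspeed=115.3 kt
Leg 5: track=230.1°, groundspeed=86.3 kt
Leg 6: track=231.4°, groundspeed=85.3 kt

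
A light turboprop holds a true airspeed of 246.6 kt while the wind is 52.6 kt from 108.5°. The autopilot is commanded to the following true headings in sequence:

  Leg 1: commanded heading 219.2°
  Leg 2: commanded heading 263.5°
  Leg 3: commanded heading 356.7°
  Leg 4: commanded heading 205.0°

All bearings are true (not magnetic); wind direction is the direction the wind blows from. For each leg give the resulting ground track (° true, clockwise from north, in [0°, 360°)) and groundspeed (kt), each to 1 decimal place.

Leg 1: heading 219.2°; drift +10.5° → track 229.7°, groundspeed 269.7 kt
Leg 2: heading 263.5°; drift +4.3° → track 267.8°, groundspeed 295.1 kt
Leg 3: heading 356.7°; drift -10.4° → track 346.3°, groundspeed 270.6 kt
Leg 4: heading 205.0°; drift +11.7° → track 216.7°, groundspeed 257.9 kt

Leg 1: track=229.7°, groundspeed=269.7 kt
Leg 2: track=267.8°, groundspeed=295.1 kt
Leg 3: track=346.3°, groundspeed=270.6 kt
Leg 4: track=216.7°, groundspeed=257.9 kt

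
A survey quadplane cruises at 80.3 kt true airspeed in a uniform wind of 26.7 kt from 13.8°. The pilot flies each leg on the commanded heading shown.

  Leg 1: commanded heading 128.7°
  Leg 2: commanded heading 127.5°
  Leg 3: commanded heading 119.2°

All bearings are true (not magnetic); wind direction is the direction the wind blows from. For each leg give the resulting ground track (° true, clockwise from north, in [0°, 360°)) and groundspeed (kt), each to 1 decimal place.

Leg 1: track=143.5°, groundspeed=94.7 kt
Leg 2: track=142.5°, groundspeed=94.3 kt
Leg 3: track=135.6°, groundspeed=91.1 kt

Leg 1: heading 128.7°; drift +14.8° → track 143.5°, groundspeed 94.7 kt
Leg 2: heading 127.5°; drift +15.0° → track 142.5°, groundspeed 94.3 kt
Leg 3: heading 119.2°; drift +16.4° → track 135.6°, groundspeed 91.1 kt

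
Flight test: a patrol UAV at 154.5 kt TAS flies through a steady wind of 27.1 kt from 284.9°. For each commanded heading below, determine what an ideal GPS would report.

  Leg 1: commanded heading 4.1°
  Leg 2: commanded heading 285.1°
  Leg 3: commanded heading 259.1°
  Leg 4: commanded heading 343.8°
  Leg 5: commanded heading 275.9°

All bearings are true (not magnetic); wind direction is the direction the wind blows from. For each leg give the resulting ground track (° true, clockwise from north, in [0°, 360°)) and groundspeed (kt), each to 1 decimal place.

Leg 1: track=14.2°, groundspeed=151.8 kt
Leg 2: track=285.1°, groundspeed=127.4 kt
Leg 3: track=253.9°, groundspeed=130.6 kt
Leg 4: track=353.2°, groundspeed=142.4 kt
Leg 5: track=274.0°, groundspeed=127.8 kt

Leg 1: heading 4.1°; drift +10.1° → track 14.2°, groundspeed 151.8 kt
Leg 2: heading 285.1°; drift +0.0° → track 285.1°, groundspeed 127.4 kt
Leg 3: heading 259.1°; drift -5.2° → track 253.9°, groundspeed 130.6 kt
Leg 4: heading 343.8°; drift +9.4° → track 353.2°, groundspeed 142.4 kt
Leg 5: heading 275.9°; drift -1.9° → track 274.0°, groundspeed 127.8 kt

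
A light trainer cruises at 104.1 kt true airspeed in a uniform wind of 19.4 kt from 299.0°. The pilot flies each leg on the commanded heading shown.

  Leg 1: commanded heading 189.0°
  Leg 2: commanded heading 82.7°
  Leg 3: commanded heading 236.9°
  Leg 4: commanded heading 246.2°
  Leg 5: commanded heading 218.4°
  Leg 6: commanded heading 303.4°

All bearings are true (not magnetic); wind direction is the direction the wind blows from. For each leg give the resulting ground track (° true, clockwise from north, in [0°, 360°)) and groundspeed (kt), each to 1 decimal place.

Leg 1: track=179.7°, groundspeed=112.2 kt
Leg 2: track=88.2°, groundspeed=120.3 kt
Leg 3: track=226.7°, groundspeed=96.6 kt
Leg 4: track=236.7°, groundspeed=93.7 kt
Leg 5: track=207.7°, groundspeed=102.7 kt
Leg 6: track=304.4°, groundspeed=84.8 kt

Leg 1: heading 189.0°; drift -9.3° → track 179.7°, groundspeed 112.2 kt
Leg 2: heading 82.7°; drift +5.5° → track 88.2°, groundspeed 120.3 kt
Leg 3: heading 236.9°; drift -10.2° → track 226.7°, groundspeed 96.6 kt
Leg 4: heading 246.2°; drift -9.5° → track 236.7°, groundspeed 93.7 kt
Leg 5: heading 218.4°; drift -10.7° → track 207.7°, groundspeed 102.7 kt
Leg 6: heading 303.4°; drift +1.0° → track 304.4°, groundspeed 84.8 kt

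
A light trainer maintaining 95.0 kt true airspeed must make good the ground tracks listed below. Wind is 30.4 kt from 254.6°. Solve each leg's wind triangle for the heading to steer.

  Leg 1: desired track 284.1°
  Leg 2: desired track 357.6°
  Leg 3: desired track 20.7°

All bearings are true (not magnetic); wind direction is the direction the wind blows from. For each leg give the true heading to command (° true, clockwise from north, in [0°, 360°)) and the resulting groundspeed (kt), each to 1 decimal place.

Leg 1: desired track 284.1°; wind correction -9.1° → command heading 275.0°, groundspeed 67.4 kt
Leg 2: desired track 357.6°; wind correction -18.2° → command heading 339.4°, groundspeed 97.1 kt
Leg 3: desired track 20.7°; wind correction -15.0° → command heading 5.7°, groundspeed 109.7 kt

Leg 1: heading=275.0°, groundspeed=67.4 kt
Leg 2: heading=339.4°, groundspeed=97.1 kt
Leg 3: heading=5.7°, groundspeed=109.7 kt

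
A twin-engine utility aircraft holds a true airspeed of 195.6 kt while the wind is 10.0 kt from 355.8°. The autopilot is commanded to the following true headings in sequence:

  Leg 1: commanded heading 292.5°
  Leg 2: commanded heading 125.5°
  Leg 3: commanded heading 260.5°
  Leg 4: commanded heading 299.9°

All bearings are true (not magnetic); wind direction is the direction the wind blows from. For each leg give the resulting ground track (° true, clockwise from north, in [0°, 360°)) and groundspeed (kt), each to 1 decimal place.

Leg 1: heading 292.5°; drift -2.7° → track 289.8°, groundspeed 191.3 kt
Leg 2: heading 125.5°; drift +2.2° → track 127.7°, groundspeed 202.1 kt
Leg 3: heading 260.5°; drift -2.9° → track 257.6°, groundspeed 196.8 kt
Leg 4: heading 299.9°; drift -2.5° → track 297.4°, groundspeed 190.2 kt

Leg 1: track=289.8°, groundspeed=191.3 kt
Leg 2: track=127.7°, groundspeed=202.1 kt
Leg 3: track=257.6°, groundspeed=196.8 kt
Leg 4: track=297.4°, groundspeed=190.2 kt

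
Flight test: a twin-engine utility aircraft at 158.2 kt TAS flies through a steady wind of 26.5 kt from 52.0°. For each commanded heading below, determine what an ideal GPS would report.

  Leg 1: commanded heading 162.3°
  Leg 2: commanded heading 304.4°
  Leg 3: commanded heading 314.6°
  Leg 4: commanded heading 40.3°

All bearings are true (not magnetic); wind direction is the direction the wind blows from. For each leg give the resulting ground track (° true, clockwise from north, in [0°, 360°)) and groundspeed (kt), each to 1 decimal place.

Leg 1: heading 162.3°; drift +8.4° → track 170.7°, groundspeed 169.2 kt
Leg 2: heading 304.4°; drift -8.6° → track 295.8°, groundspeed 168.1 kt
Leg 3: heading 314.6°; drift -9.2° → track 305.4°, groundspeed 163.7 kt
Leg 4: heading 40.3°; drift -2.3° → track 38.0°, groundspeed 132.4 kt

Leg 1: track=170.7°, groundspeed=169.2 kt
Leg 2: track=295.8°, groundspeed=168.1 kt
Leg 3: track=305.4°, groundspeed=163.7 kt
Leg 4: track=38.0°, groundspeed=132.4 kt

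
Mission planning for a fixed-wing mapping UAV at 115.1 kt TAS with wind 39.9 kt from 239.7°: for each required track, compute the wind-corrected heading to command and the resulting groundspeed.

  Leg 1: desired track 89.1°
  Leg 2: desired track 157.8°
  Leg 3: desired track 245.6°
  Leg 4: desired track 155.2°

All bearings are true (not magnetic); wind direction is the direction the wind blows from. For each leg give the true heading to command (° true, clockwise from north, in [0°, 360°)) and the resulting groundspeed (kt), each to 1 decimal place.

Leg 1: desired track 89.1°; wind correction +9.8° → command heading 98.9°, groundspeed 148.2 kt
Leg 2: desired track 157.8°; wind correction +20.1° → command heading 177.9°, groundspeed 102.5 kt
Leg 3: desired track 245.6°; wind correction -2.0° → command heading 243.6°, groundspeed 75.3 kt
Leg 4: desired track 155.2°; wind correction +20.2° → command heading 175.4°, groundspeed 104.2 kt

Leg 1: heading=98.9°, groundspeed=148.2 kt
Leg 2: heading=177.9°, groundspeed=102.5 kt
Leg 3: heading=243.6°, groundspeed=75.3 kt
Leg 4: heading=175.4°, groundspeed=104.2 kt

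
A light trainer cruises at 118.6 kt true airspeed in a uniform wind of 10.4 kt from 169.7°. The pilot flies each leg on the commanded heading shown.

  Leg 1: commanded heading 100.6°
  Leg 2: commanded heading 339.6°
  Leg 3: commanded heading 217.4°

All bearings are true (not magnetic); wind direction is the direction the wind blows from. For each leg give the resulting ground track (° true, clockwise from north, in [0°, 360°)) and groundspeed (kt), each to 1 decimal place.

Leg 1: heading 100.6°; drift -4.8° → track 95.8°, groundspeed 115.3 kt
Leg 2: heading 339.6°; drift +0.8° → track 340.4°, groundspeed 128.9 kt
Leg 3: heading 217.4°; drift +3.9° → track 221.3°, groundspeed 111.9 kt

Leg 1: track=95.8°, groundspeed=115.3 kt
Leg 2: track=340.4°, groundspeed=128.9 kt
Leg 3: track=221.3°, groundspeed=111.9 kt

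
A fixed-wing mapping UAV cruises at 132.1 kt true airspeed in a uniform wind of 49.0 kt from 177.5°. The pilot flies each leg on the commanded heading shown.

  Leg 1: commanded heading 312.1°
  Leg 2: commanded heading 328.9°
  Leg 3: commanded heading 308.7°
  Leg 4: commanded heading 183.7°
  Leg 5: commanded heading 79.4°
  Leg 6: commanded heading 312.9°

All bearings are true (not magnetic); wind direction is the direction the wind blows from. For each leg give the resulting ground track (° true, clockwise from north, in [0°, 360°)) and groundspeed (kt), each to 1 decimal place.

Leg 1: track=323.9°, groundspeed=170.1 kt
Leg 2: track=336.5°, groundspeed=176.7 kt
Leg 3: track=321.3°, groundspeed=168.5 kt
Leg 4: track=187.3°, groundspeed=83.6 kt
Leg 5: track=60.2°, groundspeed=147.2 kt
Leg 6: track=324.5°, groundspeed=170.5 kt

Leg 1: heading 312.1°; drift +11.8° → track 323.9°, groundspeed 170.1 kt
Leg 2: heading 328.9°; drift +7.6° → track 336.5°, groundspeed 176.7 kt
Leg 3: heading 308.7°; drift +12.6° → track 321.3°, groundspeed 168.5 kt
Leg 4: heading 183.7°; drift +3.6° → track 187.3°, groundspeed 83.6 kt
Leg 5: heading 79.4°; drift -19.2° → track 60.2°, groundspeed 147.2 kt
Leg 6: heading 312.9°; drift +11.6° → track 324.5°, groundspeed 170.5 kt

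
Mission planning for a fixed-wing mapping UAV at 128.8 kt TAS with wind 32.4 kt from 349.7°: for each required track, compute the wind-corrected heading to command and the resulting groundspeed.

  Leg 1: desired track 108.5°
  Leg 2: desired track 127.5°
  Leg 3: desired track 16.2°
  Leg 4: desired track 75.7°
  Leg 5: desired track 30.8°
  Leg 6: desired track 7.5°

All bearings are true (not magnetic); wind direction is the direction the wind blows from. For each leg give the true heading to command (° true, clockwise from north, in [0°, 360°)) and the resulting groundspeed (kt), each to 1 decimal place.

Leg 1: heading=95.8°, groundspeed=141.2 kt
Leg 2: heading=117.8°, groundspeed=151.0 kt
Leg 3: heading=9.8°, groundspeed=99.0 kt
Leg 4: heading=61.2°, groundspeed=122.4 kt
Leg 5: heading=21.3°, groundspeed=102.6 kt
Leg 6: heading=3.1°, groundspeed=97.6 kt

Leg 1: desired track 108.5°; wind correction -12.7° → command heading 95.8°, groundspeed 141.2 kt
Leg 2: desired track 127.5°; wind correction -9.7° → command heading 117.8°, groundspeed 151.0 kt
Leg 3: desired track 16.2°; wind correction -6.4° → command heading 9.8°, groundspeed 99.0 kt
Leg 4: desired track 75.7°; wind correction -14.5° → command heading 61.2°, groundspeed 122.4 kt
Leg 5: desired track 30.8°; wind correction -9.5° → command heading 21.3°, groundspeed 102.6 kt
Leg 6: desired track 7.5°; wind correction -4.4° → command heading 3.1°, groundspeed 97.6 kt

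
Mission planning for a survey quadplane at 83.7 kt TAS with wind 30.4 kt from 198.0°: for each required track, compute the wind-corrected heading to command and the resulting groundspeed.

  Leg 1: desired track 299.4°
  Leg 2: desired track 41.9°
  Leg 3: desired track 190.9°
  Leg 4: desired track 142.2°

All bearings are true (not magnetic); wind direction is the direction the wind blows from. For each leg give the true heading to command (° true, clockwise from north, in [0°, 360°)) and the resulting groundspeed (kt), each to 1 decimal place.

Leg 1: heading=278.5°, groundspeed=84.2 kt
Leg 2: heading=50.4°, groundspeed=110.6 kt
Leg 3: heading=193.5°, groundspeed=53.4 kt
Leg 4: heading=159.7°, groundspeed=62.7 kt

Leg 1: desired track 299.4°; wind correction -20.9° → command heading 278.5°, groundspeed 84.2 kt
Leg 2: desired track 41.9°; wind correction +8.5° → command heading 50.4°, groundspeed 110.6 kt
Leg 3: desired track 190.9°; wind correction +2.6° → command heading 193.5°, groundspeed 53.4 kt
Leg 4: desired track 142.2°; wind correction +17.5° → command heading 159.7°, groundspeed 62.7 kt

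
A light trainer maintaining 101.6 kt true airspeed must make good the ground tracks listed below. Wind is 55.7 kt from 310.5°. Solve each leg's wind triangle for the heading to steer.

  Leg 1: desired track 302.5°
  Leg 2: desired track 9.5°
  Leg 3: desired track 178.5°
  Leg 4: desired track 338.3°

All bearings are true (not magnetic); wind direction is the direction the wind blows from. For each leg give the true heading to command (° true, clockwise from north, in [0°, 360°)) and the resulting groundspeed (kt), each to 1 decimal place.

Leg 1: heading=306.9°, groundspeed=46.1 kt
Leg 2: heading=341.5°, groundspeed=61.0 kt
Leg 3: heading=202.5°, groundspeed=130.1 kt
Leg 4: heading=323.5°, groundspeed=49.0 kt

Leg 1: desired track 302.5°; wind correction +4.4° → command heading 306.9°, groundspeed 46.1 kt
Leg 2: desired track 9.5°; wind correction -28.0° → command heading 341.5°, groundspeed 61.0 kt
Leg 3: desired track 178.5°; wind correction +24.0° → command heading 202.5°, groundspeed 130.1 kt
Leg 4: desired track 338.3°; wind correction -14.8° → command heading 323.5°, groundspeed 49.0 kt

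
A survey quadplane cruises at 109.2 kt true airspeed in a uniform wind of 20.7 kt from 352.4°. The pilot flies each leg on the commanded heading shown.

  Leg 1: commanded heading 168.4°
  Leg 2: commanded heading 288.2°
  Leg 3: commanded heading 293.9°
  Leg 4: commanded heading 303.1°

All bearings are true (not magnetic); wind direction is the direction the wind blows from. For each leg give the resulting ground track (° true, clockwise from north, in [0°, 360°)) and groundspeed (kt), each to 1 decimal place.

Leg 1: track=169.0°, groundspeed=129.9 kt
Leg 2: track=277.7°, groundspeed=101.9 kt
Leg 3: track=283.7°, groundspeed=100.0 kt
Leg 4: track=293.8°, groundspeed=97.0 kt

Leg 1: heading 168.4°; drift +0.6° → track 169.0°, groundspeed 129.9 kt
Leg 2: heading 288.2°; drift -10.5° → track 277.7°, groundspeed 101.9 kt
Leg 3: heading 293.9°; drift -10.2° → track 283.7°, groundspeed 100.0 kt
Leg 4: heading 303.1°; drift -9.3° → track 293.8°, groundspeed 97.0 kt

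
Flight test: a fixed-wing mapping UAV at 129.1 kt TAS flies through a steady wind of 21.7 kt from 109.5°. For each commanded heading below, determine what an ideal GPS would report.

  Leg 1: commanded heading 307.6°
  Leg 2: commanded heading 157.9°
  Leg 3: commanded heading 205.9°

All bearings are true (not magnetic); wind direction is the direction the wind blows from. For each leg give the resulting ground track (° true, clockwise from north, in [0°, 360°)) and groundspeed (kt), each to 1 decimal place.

Leg 1: track=305.0°, groundspeed=149.9 kt
Leg 2: track=166.0°, groundspeed=115.8 kt
Leg 3: track=215.2°, groundspeed=133.3 kt

Leg 1: heading 307.6°; drift -2.6° → track 305.0°, groundspeed 149.9 kt
Leg 2: heading 157.9°; drift +8.1° → track 166.0°, groundspeed 115.8 kt
Leg 3: heading 205.9°; drift +9.3° → track 215.2°, groundspeed 133.3 kt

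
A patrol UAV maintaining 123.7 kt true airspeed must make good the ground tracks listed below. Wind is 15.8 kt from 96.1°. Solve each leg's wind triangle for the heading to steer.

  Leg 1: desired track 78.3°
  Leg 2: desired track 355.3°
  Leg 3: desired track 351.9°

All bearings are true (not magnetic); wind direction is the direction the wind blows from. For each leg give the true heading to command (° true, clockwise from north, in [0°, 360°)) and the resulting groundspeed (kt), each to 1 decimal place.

Leg 1: heading=80.5°, groundspeed=108.6 kt
Leg 2: heading=2.5°, groundspeed=125.7 kt
Leg 3: heading=359.0°, groundspeed=126.6 kt

Leg 1: desired track 78.3°; wind correction +2.2° → command heading 80.5°, groundspeed 108.6 kt
Leg 2: desired track 355.3°; wind correction +7.2° → command heading 2.5°, groundspeed 125.7 kt
Leg 3: desired track 351.9°; wind correction +7.1° → command heading 359.0°, groundspeed 126.6 kt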